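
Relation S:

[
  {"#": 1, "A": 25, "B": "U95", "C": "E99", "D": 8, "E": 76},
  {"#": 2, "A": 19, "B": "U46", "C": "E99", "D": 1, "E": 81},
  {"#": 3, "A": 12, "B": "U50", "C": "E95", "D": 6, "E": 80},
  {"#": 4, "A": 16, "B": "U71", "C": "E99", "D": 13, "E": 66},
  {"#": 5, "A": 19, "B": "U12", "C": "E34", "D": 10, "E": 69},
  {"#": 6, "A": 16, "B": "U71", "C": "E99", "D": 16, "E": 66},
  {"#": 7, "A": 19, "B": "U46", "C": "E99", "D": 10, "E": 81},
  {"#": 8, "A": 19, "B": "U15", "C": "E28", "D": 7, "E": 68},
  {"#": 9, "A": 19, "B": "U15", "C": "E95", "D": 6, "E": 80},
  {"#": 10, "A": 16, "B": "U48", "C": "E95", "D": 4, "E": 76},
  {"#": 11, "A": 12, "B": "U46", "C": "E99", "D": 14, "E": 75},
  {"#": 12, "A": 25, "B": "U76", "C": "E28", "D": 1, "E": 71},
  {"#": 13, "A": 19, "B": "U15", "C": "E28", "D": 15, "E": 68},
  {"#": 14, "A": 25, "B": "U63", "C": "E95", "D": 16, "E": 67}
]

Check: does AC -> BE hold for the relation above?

Yes

(A=25, C=E99): row 1 → {B,E} = (U95, 76) ✓
(A=19, C=E99): rows 2, 7 → {B,E} = (U46, 81), (U46, 81) ✓
(A=12, C=E95): row 3 → {B,E} = (U50, 80) ✓
(A=16, C=E99): rows 4, 6 → {B,E} = (U71, 66), (U71, 66) ✓
(A=19, C=E34): row 5 → {B,E} = (U12, 69) ✓
(A=19, C=E28): rows 8, 13 → {B,E} = (U15, 68), (U15, 68) ✓
(A=19, C=E95): row 9 → {B,E} = (U15, 80) ✓
(A=16, C=E95): row 10 → {B,E} = (U48, 76) ✓
(A=12, C=E99): row 11 → {B,E} = (U46, 75) ✓
(A=25, C=E28): row 12 → {B,E} = (U76, 71) ✓
(A=25, C=E95): row 14 → {B,E} = (U63, 67) ✓
Every AC value is associated with a single BE value, so AC -> BE holds.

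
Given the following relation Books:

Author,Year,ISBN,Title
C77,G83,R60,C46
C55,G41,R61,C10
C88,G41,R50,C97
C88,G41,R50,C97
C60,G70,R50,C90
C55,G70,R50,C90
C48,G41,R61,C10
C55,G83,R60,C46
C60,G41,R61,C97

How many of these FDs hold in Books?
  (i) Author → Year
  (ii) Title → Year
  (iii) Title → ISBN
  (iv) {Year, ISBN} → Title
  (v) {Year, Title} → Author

(i) Author → Year: Author=C55: 3 rows → Year takes values {G41, G70, G83} — violation; Author=C60: 2 rows → Year takes values {G70, G41} — violation — fails.
(ii) Title → Year: every LHS value maps to a single RHS value — holds.
(iii) Title → ISBN: Title=C97: 3 rows → ISBN takes values {R50, R61} — violation — fails.
(iv) {Year, ISBN} → Title: (Year=G41, ISBN=R61): 3 rows → Title takes values {C10, C97} — violation — fails.
(v) {Year, Title} → Author: (Year=G83, Title=C46): 2 rows → Author takes values {C77, C55} — violation; (Year=G41, Title=C10): 2 rows → Author takes values {C55, C48} — violation; (Year=G41, Title=C97): 3 rows → Author takes values {C88, C60} — violation; (Year=G70, Title=C90): 2 rows → Author takes values {C60, C55} — violation — fails.
1 of the 5 dependencies holds.

1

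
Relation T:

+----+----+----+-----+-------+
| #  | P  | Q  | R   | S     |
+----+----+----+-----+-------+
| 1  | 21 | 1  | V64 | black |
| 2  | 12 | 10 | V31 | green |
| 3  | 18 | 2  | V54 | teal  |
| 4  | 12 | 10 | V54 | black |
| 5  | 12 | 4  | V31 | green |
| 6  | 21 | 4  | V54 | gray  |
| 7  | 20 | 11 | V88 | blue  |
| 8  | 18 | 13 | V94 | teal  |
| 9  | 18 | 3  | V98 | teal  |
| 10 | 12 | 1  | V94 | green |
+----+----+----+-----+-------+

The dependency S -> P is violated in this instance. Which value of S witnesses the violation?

S=black: rows 1, 4 → P takes values {21, 12} — violation
S=green: rows 2, 5, 10 → P = 12, 12, 12 ✓
S=teal: rows 3, 8, 9 → P = 18, 18, 18 ✓
S=gray: row 6 → P = 21 ✓
S=blue: row 7 → P = 20 ✓
The only S value with inconsistent P is S=black.

black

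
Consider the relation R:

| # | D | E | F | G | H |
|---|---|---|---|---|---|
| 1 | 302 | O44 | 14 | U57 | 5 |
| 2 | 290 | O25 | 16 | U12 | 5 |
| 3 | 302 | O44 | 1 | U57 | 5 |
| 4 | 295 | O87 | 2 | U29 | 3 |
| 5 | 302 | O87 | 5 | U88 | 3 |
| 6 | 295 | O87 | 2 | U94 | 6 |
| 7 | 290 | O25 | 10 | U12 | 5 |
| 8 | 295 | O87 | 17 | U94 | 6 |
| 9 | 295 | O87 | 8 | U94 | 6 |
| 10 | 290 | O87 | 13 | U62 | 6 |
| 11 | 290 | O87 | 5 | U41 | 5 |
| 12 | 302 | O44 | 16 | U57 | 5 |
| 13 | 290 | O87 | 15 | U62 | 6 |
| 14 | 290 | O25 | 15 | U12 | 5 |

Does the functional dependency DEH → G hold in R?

Yes

(D=302, E=O44, H=5): rows 1, 3, 12 → G = U57, U57, U57 ✓
(D=290, E=O25, H=5): rows 2, 7, 14 → G = U12, U12, U12 ✓
(D=295, E=O87, H=3): row 4 → G = U29 ✓
(D=302, E=O87, H=3): row 5 → G = U88 ✓
(D=295, E=O87, H=6): rows 6, 8, 9 → G = U94, U94, U94 ✓
(D=290, E=O87, H=6): rows 10, 13 → G = U62, U62 ✓
(D=290, E=O87, H=5): row 11 → G = U41 ✓
Every DEH value is associated with a single G value, so DEH → G holds.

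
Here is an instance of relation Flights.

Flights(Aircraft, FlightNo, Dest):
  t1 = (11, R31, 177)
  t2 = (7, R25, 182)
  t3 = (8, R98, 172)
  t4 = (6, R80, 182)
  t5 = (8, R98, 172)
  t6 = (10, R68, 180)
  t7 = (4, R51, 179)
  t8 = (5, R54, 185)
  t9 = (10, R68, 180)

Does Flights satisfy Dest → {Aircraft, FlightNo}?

No

Dest=177: row 1 → {Aircraft,FlightNo} = (11, R31) ✓
Dest=182: rows 2, 4 → {Aircraft,FlightNo} takes values {(7, R25), (6, R80)} — violation
Dest=172: rows 3, 5 → {Aircraft,FlightNo} = (8, R98), (8, R98) ✓
Dest=180: rows 6, 9 → {Aircraft,FlightNo} = (10, R68), (10, R68) ✓
Dest=179: row 7 → {Aircraft,FlightNo} = (4, R51) ✓
Dest=185: row 8 → {Aircraft,FlightNo} = (5, R54) ✓
Two rows agree on Dest but differ on {Aircraft, FlightNo}, so Dest → {Aircraft, FlightNo} does not hold.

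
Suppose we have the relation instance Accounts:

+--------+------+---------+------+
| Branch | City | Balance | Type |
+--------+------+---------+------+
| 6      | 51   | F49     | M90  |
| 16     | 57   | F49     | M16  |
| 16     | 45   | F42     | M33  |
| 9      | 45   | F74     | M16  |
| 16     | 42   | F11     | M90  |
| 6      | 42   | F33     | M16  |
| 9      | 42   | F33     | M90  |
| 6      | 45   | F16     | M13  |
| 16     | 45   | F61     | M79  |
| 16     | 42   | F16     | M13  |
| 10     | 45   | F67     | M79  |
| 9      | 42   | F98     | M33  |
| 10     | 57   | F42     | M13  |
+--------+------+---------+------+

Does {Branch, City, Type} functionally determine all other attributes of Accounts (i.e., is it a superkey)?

All 13 rows have distinct {Branch, City, Type} values, so {Branch, City, Type} → (all attributes) holds and {Branch, City, Type} is a superkey.

Yes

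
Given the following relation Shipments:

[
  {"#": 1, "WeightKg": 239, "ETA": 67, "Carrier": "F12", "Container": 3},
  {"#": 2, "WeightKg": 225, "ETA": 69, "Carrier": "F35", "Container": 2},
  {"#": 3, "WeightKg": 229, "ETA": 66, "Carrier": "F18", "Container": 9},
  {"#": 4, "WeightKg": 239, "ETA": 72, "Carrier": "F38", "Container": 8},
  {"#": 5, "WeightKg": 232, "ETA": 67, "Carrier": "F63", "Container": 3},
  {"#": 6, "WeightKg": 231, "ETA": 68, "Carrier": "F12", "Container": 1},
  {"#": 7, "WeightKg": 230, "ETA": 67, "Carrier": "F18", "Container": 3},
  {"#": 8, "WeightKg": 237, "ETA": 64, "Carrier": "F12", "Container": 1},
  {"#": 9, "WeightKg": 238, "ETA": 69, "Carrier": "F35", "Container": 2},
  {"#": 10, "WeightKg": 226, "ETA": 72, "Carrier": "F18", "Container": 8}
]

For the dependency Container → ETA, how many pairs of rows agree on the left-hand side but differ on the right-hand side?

1

Container=3: all 3 rows agree on ETA — 0 pairs.
Container=2: all 2 rows agree on ETA — 0 pairs.
Container=8: all 2 rows agree on ETA — 0 pairs.
Container=1: violating pairs (6,8) — 1 pair.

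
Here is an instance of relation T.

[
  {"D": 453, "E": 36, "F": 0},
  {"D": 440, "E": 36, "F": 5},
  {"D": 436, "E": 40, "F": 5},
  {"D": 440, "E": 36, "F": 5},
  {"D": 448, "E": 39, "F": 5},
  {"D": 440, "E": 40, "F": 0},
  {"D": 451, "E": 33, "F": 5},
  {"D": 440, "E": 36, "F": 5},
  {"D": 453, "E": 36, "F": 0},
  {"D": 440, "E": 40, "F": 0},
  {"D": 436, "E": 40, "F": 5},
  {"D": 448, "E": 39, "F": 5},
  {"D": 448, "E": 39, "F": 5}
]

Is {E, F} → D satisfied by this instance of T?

(E=36, F=0): 2 rows → D = 453, 453 ✓
(E=36, F=5): 3 rows → D = 440, 440, 440 ✓
(E=40, F=5): 2 rows → D = 436, 436 ✓
(E=39, F=5): 3 rows → D = 448, 448, 448 ✓
(E=40, F=0): 2 rows → D = 440, 440 ✓
(E=33, F=5): 1 row → D = 451 ✓
Every {E, F} value is associated with a single D value, so {E, F} → D holds.

Yes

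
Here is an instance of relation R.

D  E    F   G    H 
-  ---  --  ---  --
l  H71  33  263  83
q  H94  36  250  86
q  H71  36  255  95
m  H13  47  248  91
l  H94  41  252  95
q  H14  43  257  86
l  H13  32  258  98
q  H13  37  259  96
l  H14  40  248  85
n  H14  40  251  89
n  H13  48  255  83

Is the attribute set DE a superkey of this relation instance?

Yes

All 11 rows have distinct DE values, so DE → (all attributes) holds and DE is a superkey.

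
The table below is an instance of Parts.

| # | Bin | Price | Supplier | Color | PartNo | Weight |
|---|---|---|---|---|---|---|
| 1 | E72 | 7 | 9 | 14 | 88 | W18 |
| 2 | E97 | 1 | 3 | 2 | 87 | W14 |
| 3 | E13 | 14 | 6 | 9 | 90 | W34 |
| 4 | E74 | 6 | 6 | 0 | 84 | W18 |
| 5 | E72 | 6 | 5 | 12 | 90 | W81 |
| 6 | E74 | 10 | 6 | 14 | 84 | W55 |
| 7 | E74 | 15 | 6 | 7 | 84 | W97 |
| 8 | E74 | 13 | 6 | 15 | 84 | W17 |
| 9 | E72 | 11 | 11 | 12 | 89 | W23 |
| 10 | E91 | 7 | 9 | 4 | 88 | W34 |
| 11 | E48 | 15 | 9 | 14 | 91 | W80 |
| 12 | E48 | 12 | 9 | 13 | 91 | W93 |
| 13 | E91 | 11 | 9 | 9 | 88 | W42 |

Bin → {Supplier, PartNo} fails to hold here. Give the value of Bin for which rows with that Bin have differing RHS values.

E72

Bin=E72: rows 1, 5, 9 → {Supplier,PartNo} takes values {(9, 88), (5, 90), (11, 89)} — violation
Bin=E97: row 2 → {Supplier,PartNo} = (3, 87) ✓
Bin=E13: row 3 → {Supplier,PartNo} = (6, 90) ✓
Bin=E74: rows 4, 6, 7, 8 → {Supplier,PartNo} = (6, 84), (6, 84), (6, 84), (6, 84) ✓
Bin=E91: rows 10, 13 → {Supplier,PartNo} = (9, 88), (9, 88) ✓
Bin=E48: rows 11, 12 → {Supplier,PartNo} = (9, 91), (9, 91) ✓
The only Bin value with inconsistent RHS is Bin=E72.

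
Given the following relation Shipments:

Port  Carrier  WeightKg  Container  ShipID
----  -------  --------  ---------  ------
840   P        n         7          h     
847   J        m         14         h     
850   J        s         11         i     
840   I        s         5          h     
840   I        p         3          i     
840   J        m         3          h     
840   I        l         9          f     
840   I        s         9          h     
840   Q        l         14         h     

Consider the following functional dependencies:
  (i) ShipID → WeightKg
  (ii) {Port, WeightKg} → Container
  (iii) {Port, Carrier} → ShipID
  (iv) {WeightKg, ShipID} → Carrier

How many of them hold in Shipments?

1

(i) ShipID → WeightKg: ShipID=h: 6 rows → WeightKg takes values {n, m, s, l} — violation; ShipID=i: 2 rows → WeightKg takes values {s, p} — violation — fails.
(ii) {Port, WeightKg} → Container: (Port=840, WeightKg=s): 2 rows → Container takes values {5, 9} — violation; (Port=840, WeightKg=l): 2 rows → Container takes values {9, 14} — violation — fails.
(iii) {Port, Carrier} → ShipID: (Port=840, Carrier=I): 4 rows → ShipID takes values {h, i, f} — violation — fails.
(iv) {WeightKg, ShipID} → Carrier: every LHS value maps to a single RHS value — holds.
1 of the 4 dependencies holds.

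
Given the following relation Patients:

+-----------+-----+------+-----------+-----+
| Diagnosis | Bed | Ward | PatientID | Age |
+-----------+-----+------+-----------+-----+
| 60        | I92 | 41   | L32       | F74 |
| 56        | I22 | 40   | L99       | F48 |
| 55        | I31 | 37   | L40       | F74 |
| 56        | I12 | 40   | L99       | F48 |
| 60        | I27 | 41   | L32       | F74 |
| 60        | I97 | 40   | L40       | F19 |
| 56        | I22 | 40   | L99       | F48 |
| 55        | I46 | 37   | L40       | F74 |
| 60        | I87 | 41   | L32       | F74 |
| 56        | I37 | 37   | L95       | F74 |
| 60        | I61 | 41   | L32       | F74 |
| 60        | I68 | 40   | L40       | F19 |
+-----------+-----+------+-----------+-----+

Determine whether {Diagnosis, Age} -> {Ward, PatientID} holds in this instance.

(Diagnosis=60, Age=F74): 4 rows → {Ward,PatientID} = (41, L32), (41, L32), (41, L32), (41, L32) ✓
(Diagnosis=56, Age=F48): 3 rows → {Ward,PatientID} = (40, L99), (40, L99), (40, L99) ✓
(Diagnosis=55, Age=F74): 2 rows → {Ward,PatientID} = (37, L40), (37, L40) ✓
(Diagnosis=60, Age=F19): 2 rows → {Ward,PatientID} = (40, L40), (40, L40) ✓
(Diagnosis=56, Age=F74): 1 row → {Ward,PatientID} = (37, L95) ✓
Every {Diagnosis, Age} value is associated with a single {Ward, PatientID} value, so {Diagnosis, Age} -> {Ward, PatientID} holds.

Yes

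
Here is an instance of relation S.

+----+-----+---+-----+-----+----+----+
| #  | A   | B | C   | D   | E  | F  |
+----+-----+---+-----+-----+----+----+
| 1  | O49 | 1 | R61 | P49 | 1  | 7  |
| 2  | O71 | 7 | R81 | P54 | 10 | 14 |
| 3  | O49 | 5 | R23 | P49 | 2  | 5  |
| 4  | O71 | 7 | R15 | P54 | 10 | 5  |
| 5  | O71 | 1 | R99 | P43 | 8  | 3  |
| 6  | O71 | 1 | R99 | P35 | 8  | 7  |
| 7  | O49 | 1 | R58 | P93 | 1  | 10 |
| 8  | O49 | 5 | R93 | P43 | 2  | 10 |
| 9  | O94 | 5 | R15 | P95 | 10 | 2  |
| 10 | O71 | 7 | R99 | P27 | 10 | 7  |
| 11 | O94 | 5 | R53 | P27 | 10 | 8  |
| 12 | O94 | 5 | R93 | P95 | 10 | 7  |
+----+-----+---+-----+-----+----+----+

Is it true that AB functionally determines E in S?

(A=O49, B=1): rows 1, 7 → E = 1, 1 ✓
(A=O71, B=7): rows 2, 4, 10 → E = 10, 10, 10 ✓
(A=O49, B=5): rows 3, 8 → E = 2, 2 ✓
(A=O71, B=1): rows 5, 6 → E = 8, 8 ✓
(A=O94, B=5): rows 9, 11, 12 → E = 10, 10, 10 ✓
Every AB value is associated with a single E value, so AB -> E holds.

Yes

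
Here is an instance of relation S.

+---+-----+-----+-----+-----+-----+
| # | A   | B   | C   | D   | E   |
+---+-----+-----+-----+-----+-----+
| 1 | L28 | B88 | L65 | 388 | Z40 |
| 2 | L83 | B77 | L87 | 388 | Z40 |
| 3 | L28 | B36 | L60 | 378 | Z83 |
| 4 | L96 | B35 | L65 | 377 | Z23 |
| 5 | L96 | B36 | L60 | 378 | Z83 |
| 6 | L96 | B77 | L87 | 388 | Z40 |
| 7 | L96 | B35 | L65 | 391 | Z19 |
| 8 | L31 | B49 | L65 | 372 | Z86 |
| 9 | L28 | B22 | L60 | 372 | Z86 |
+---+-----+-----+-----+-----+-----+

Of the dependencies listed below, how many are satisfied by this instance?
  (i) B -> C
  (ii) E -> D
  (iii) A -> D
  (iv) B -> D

2

(i) B -> C: every LHS value maps to a single RHS value — holds.
(ii) E -> D: every LHS value maps to a single RHS value — holds.
(iii) A -> D: A=L28: rows 1, 3, 9 → D takes values {388, 378, 372} — violation; A=L96: rows 4, 5, 6, 7 → D takes values {377, 378, 388, 391} — violation — fails.
(iv) B -> D: B=B35: rows 4, 7 → D takes values {377, 391} — violation — fails.
2 of the 4 dependencies hold.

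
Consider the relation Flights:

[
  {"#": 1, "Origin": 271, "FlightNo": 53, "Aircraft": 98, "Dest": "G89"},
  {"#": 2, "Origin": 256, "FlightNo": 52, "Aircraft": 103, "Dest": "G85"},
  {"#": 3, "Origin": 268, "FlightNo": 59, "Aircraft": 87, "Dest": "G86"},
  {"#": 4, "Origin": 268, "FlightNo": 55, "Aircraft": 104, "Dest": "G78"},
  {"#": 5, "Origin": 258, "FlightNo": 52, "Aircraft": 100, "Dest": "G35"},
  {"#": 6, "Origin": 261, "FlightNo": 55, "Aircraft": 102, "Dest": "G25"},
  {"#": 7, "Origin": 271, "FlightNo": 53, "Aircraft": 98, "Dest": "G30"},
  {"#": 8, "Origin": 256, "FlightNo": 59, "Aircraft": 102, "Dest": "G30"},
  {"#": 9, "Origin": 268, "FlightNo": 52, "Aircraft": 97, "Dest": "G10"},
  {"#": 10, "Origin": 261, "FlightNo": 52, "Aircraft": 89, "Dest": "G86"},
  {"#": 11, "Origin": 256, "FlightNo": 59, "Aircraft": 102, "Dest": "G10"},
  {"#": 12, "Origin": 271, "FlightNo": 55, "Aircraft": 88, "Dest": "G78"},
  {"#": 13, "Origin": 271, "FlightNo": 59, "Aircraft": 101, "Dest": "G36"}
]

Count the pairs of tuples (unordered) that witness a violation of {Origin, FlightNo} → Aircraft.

0

(Origin=271, FlightNo=53): all 2 rows agree on Aircraft — 0 pairs.
(Origin=256, FlightNo=59): all 2 rows agree on Aircraft — 0 pairs.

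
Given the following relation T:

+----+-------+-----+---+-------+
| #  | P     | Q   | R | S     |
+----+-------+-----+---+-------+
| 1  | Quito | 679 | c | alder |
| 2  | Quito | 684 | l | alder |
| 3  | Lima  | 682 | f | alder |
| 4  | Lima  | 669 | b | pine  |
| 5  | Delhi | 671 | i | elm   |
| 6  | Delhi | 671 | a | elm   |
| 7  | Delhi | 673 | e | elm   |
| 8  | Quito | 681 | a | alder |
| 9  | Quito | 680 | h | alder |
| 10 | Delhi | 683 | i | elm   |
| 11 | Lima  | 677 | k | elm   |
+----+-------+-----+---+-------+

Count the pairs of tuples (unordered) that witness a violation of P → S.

P=Quito: all 4 rows agree on S — 0 pairs.
P=Lima: violating pairs (3,4), (3,11), (4,11) — 3 pairs.
P=Delhi: all 4 rows agree on S — 0 pairs.

3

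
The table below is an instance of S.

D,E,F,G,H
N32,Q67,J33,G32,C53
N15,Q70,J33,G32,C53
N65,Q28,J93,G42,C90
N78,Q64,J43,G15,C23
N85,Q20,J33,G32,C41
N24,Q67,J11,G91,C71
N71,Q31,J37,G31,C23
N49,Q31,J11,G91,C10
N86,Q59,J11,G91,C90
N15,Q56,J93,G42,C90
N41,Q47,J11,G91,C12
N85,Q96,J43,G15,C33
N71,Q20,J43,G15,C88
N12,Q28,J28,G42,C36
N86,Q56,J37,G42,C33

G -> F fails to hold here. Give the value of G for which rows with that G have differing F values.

G42

G=G32: 3 rows → F = J33, J33, J33 ✓
G=G42: 4 rows → F takes values {J93, J28, J37} — violation
G=G15: 3 rows → F = J43, J43, J43 ✓
G=G91: 4 rows → F = J11, J11, J11, J11 ✓
G=G31: 1 row → F = J37 ✓
The only G value with inconsistent F is G=G42.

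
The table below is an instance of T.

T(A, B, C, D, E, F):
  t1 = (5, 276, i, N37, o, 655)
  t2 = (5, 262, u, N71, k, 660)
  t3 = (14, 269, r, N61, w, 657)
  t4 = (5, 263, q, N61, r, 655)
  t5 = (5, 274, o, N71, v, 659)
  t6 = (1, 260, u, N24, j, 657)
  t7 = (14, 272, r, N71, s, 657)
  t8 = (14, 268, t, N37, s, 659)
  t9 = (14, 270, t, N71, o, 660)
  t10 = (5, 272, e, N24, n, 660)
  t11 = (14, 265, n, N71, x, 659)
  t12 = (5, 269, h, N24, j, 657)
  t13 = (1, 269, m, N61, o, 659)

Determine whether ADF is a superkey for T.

All 13 rows have distinct ADF values, so ADF → (all attributes) holds and ADF is a superkey.

Yes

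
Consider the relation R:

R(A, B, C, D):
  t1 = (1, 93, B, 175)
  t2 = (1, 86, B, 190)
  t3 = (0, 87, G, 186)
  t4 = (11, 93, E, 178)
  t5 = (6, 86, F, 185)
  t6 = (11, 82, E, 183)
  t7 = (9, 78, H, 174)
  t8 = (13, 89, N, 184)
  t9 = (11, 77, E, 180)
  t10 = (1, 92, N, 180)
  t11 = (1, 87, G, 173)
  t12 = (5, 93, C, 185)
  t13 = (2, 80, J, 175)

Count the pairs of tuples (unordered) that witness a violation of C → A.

C=B: all 2 rows agree on A — 0 pairs.
C=G: violating pairs (3,11) — 1 pair.
C=E: all 3 rows agree on A — 0 pairs.
C=N: violating pairs (8,10) — 1 pair.

2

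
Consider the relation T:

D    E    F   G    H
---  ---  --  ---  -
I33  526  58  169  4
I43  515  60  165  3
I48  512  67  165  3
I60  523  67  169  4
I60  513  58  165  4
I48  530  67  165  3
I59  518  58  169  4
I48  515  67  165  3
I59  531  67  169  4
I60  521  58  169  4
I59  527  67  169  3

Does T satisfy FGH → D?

No

(F=58, G=169, H=4): 3 rows → D takes values {I33, I59, I60} — violation
(F=60, G=165, H=3): 1 row → D = I43 ✓
(F=67, G=165, H=3): 3 rows → D = I48, I48, I48 ✓
(F=67, G=169, H=4): 2 rows → D takes values {I60, I59} — violation
(F=58, G=165, H=4): 1 row → D = I60 ✓
(F=67, G=169, H=3): 1 row → D = I59 ✓
Two rows agree on FGH but differ on D, so FGH → D does not hold.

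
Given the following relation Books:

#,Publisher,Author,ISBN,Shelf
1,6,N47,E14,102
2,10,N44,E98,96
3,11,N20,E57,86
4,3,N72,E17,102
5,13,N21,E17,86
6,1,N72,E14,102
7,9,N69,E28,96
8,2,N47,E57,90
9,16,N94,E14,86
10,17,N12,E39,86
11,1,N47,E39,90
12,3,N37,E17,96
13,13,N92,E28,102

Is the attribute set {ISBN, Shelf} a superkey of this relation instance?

Rows 1 and 6 have the same {ISBN, Shelf} value (ISBN=E14, Shelf=102) but are distinct tuples, so {ISBN, Shelf} does not determine every attribute — not a superkey.

No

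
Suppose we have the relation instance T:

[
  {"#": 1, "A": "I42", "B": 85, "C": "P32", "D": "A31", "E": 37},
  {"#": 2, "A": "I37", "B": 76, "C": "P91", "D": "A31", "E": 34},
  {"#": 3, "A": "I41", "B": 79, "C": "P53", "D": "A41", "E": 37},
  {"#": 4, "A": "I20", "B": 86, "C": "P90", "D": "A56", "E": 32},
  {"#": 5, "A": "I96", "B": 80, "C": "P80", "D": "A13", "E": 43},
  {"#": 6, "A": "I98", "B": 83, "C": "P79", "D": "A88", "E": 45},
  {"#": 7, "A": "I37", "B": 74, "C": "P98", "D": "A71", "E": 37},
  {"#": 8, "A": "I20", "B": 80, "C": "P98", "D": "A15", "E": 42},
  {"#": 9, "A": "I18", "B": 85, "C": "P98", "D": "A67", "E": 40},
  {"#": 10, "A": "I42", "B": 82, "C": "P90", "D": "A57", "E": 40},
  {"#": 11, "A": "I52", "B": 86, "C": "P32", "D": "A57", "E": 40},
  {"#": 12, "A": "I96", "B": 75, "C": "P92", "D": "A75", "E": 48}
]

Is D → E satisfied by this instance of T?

D=A31: rows 1, 2 → E takes values {37, 34} — violation
D=A41: row 3 → E = 37 ✓
D=A56: row 4 → E = 32 ✓
D=A13: row 5 → E = 43 ✓
D=A88: row 6 → E = 45 ✓
D=A71: row 7 → E = 37 ✓
D=A15: row 8 → E = 42 ✓
D=A67: row 9 → E = 40 ✓
D=A57: rows 10, 11 → E = 40, 40 ✓
D=A75: row 12 → E = 48 ✓
Two rows agree on D but differ on E, so D → E does not hold.

No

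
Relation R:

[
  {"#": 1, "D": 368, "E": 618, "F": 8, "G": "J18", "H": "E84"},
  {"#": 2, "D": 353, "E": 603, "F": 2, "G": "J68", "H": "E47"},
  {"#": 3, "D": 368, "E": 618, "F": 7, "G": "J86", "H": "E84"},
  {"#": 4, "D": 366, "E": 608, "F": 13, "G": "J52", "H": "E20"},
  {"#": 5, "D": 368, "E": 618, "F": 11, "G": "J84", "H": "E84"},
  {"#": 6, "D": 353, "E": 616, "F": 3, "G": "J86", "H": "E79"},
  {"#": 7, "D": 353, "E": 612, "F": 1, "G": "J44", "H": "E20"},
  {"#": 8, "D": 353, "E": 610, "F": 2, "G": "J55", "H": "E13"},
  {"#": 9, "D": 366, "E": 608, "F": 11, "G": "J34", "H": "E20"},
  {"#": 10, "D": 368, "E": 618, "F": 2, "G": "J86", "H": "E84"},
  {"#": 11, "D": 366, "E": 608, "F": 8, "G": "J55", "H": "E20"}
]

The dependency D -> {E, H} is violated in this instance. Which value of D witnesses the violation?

D=368: rows 1, 3, 5, 10 → {E,H} = (618, E84), (618, E84), (618, E84), (618, E84) ✓
D=353: rows 2, 6, 7, 8 → {E,H} takes values {(603, E47), (616, E79), (612, E20), (610, E13)} — violation
D=366: rows 4, 9, 11 → {E,H} = (608, E20), (608, E20), (608, E20) ✓
The only D value with inconsistent RHS is D=353.

353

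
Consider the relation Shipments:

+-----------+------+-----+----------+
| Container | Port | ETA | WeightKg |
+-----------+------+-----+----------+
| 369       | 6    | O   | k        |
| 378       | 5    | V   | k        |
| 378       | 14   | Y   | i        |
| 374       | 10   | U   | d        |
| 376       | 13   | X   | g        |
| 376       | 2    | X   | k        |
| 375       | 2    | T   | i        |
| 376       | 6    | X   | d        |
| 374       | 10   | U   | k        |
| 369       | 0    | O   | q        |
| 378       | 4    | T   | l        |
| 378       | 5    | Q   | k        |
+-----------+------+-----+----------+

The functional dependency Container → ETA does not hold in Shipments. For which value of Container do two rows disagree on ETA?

378

Container=369: 2 rows → ETA = O, O ✓
Container=378: 4 rows → ETA takes values {V, Y, T, Q} — violation
Container=374: 2 rows → ETA = U, U ✓
Container=376: 3 rows → ETA = X, X, X ✓
Container=375: 1 row → ETA = T ✓
The only Container value with inconsistent ETA is Container=378.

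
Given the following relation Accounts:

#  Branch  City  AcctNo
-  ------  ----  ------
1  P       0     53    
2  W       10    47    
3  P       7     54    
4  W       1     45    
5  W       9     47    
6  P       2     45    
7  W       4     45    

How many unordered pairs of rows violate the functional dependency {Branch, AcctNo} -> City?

2

(Branch=W, AcctNo=47): violating pairs (2,5) — 1 pair.
(Branch=W, AcctNo=45): violating pairs (4,7) — 1 pair.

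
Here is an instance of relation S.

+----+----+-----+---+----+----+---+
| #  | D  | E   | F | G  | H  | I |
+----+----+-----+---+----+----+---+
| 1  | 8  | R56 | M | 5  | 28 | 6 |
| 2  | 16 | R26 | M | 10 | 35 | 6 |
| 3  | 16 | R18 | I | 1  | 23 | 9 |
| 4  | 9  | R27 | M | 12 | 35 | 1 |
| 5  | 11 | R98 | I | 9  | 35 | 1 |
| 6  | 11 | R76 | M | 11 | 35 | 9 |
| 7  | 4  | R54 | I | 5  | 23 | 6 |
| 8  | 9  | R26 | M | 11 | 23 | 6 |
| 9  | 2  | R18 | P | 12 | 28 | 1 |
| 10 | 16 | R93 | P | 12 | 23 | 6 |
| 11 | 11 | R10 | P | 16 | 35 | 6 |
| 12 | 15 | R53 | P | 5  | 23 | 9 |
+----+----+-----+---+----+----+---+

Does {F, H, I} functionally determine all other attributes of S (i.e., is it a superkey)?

Yes

All 12 rows have distinct {F, H, I} values, so {F, H, I} → (all attributes) holds and {F, H, I} is a superkey.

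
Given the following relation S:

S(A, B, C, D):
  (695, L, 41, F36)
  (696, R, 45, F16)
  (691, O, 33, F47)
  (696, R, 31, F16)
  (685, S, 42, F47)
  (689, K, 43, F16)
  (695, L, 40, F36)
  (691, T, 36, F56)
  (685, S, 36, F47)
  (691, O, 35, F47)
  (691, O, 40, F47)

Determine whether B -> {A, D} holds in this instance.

B=L: 2 rows → {A,D} = (695, F36), (695, F36) ✓
B=R: 2 rows → {A,D} = (696, F16), (696, F16) ✓
B=O: 3 rows → {A,D} = (691, F47), (691, F47), (691, F47) ✓
B=S: 2 rows → {A,D} = (685, F47), (685, F47) ✓
B=K: 1 row → {A,D} = (689, F16) ✓
B=T: 1 row → {A,D} = (691, F56) ✓
Every B value is associated with a single {A, D} value, so B -> {A, D} holds.

Yes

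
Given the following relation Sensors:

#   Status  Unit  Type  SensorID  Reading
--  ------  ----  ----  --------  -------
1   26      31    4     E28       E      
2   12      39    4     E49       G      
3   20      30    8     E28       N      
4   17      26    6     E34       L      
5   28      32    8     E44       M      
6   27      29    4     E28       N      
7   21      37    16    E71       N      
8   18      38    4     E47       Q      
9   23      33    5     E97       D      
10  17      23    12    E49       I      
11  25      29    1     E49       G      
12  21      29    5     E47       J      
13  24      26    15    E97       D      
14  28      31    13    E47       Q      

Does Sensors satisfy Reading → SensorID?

No

Reading=E: row 1 → SensorID = E28 ✓
Reading=G: rows 2, 11 → SensorID = E49, E49 ✓
Reading=N: rows 3, 6, 7 → SensorID takes values {E28, E71} — violation
Reading=L: row 4 → SensorID = E34 ✓
Reading=M: row 5 → SensorID = E44 ✓
Reading=Q: rows 8, 14 → SensorID = E47, E47 ✓
Reading=D: rows 9, 13 → SensorID = E97, E97 ✓
Reading=I: row 10 → SensorID = E49 ✓
Reading=J: row 12 → SensorID = E47 ✓
Two rows agree on Reading but differ on SensorID, so Reading → SensorID does not hold.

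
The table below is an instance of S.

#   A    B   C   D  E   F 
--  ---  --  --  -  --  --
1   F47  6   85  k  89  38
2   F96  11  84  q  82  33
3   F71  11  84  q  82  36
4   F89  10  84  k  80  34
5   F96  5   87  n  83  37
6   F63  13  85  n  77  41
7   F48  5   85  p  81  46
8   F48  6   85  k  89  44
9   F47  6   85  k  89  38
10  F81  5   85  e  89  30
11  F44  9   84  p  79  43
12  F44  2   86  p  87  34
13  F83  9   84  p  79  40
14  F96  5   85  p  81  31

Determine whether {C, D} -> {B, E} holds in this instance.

Yes

(C=85, D=k): rows 1, 8, 9 → {B,E} = (6, 89), (6, 89), (6, 89) ✓
(C=84, D=q): rows 2, 3 → {B,E} = (11, 82), (11, 82) ✓
(C=84, D=k): row 4 → {B,E} = (10, 80) ✓
(C=87, D=n): row 5 → {B,E} = (5, 83) ✓
(C=85, D=n): row 6 → {B,E} = (13, 77) ✓
(C=85, D=p): rows 7, 14 → {B,E} = (5, 81), (5, 81) ✓
(C=85, D=e): row 10 → {B,E} = (5, 89) ✓
(C=84, D=p): rows 11, 13 → {B,E} = (9, 79), (9, 79) ✓
(C=86, D=p): row 12 → {B,E} = (2, 87) ✓
Every {C, D} value is associated with a single {B, E} value, so {C, D} -> {B, E} holds.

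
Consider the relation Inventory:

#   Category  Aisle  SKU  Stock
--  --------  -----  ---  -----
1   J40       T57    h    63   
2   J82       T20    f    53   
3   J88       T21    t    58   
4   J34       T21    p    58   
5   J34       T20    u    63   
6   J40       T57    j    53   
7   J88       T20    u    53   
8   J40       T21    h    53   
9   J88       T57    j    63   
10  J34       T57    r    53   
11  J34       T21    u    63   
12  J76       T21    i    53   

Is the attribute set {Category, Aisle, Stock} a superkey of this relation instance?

Yes

All 12 rows have distinct {Category, Aisle, Stock} values, so {Category, Aisle, Stock} → (all attributes) holds and {Category, Aisle, Stock} is a superkey.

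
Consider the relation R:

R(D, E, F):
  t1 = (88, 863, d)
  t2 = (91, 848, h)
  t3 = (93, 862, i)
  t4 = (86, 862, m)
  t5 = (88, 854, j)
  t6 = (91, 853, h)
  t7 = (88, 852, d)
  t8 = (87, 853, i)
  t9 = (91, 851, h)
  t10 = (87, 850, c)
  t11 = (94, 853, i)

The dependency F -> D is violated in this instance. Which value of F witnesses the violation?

F=d: rows 1, 7 → D = 88, 88 ✓
F=h: rows 2, 6, 9 → D = 91, 91, 91 ✓
F=i: rows 3, 8, 11 → D takes values {93, 87, 94} — violation
F=m: row 4 → D = 86 ✓
F=j: row 5 → D = 88 ✓
F=c: row 10 → D = 87 ✓
The only F value with inconsistent D is F=i.

i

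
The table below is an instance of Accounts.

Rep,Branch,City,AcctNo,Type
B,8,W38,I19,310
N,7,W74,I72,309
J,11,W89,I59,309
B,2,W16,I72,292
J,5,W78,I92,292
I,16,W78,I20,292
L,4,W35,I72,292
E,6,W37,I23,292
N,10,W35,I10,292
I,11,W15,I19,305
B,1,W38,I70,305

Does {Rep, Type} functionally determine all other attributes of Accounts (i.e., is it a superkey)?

All 11 rows have distinct {Rep, Type} values, so {Rep, Type} → (all attributes) holds and {Rep, Type} is a superkey.

Yes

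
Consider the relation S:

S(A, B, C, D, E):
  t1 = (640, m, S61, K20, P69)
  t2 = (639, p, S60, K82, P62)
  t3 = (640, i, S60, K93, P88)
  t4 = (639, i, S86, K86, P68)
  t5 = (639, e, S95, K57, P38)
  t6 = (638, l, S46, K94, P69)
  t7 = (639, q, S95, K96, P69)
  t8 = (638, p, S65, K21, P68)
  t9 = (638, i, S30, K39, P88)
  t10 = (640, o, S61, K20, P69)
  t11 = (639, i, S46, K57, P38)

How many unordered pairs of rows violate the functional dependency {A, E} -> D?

(A=640, E=P69): all 2 rows agree on D — 0 pairs.
(A=639, E=P38): all 2 rows agree on D — 0 pairs.

0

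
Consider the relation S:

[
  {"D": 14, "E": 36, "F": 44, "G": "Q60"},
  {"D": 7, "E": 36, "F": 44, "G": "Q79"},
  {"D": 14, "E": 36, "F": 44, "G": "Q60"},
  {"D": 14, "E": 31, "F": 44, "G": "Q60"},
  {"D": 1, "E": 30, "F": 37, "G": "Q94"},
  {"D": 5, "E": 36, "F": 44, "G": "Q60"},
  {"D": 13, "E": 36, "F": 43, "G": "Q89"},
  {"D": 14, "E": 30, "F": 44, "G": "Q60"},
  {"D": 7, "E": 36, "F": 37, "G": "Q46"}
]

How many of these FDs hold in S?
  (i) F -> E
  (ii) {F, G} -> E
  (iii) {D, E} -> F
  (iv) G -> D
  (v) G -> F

1

(i) F -> E: F=44: 6 rows → E takes values {36, 31, 30} — violation; F=37: 2 rows → E takes values {30, 36} — violation — fails.
(ii) {F, G} -> E: (F=44, G=Q60): 5 rows → E takes values {36, 31, 30} — violation — fails.
(iii) {D, E} -> F: (D=7, E=36): 2 rows → F takes values {44, 37} — violation — fails.
(iv) G -> D: G=Q60: 5 rows → D takes values {14, 5} — violation — fails.
(v) G -> F: every LHS value maps to a single RHS value — holds.
1 of the 5 dependencies holds.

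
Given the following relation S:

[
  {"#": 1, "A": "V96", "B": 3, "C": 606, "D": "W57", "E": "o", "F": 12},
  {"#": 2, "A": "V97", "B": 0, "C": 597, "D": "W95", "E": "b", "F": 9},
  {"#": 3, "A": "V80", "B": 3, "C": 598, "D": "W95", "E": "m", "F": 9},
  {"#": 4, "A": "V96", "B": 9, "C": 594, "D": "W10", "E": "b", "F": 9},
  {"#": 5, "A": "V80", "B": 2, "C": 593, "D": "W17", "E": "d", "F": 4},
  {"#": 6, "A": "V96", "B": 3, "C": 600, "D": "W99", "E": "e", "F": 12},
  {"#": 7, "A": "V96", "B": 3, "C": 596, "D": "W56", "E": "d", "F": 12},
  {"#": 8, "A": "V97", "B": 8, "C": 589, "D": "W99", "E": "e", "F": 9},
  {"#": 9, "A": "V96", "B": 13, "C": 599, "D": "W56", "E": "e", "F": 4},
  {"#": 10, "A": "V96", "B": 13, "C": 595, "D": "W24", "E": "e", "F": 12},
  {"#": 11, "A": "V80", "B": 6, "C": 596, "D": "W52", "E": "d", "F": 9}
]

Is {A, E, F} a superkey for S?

No

Rows 6 and 10 have the same {A, E, F} value (A=V96, E=e, F=12) but are distinct tuples, so {A, E, F} does not determine every attribute — not a superkey.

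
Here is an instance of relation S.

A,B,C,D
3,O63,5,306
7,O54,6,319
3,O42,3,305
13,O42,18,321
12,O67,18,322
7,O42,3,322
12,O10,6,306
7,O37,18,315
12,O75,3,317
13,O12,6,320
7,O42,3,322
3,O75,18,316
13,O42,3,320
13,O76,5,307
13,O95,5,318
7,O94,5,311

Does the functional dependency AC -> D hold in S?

(A=3, C=5): 1 row → D = 306 ✓
(A=7, C=6): 1 row → D = 319 ✓
(A=3, C=3): 1 row → D = 305 ✓
(A=13, C=18): 1 row → D = 321 ✓
(A=12, C=18): 1 row → D = 322 ✓
(A=7, C=3): 2 rows → D = 322, 322 ✓
(A=12, C=6): 1 row → D = 306 ✓
(A=7, C=18): 1 row → D = 315 ✓
(A=12, C=3): 1 row → D = 317 ✓
(A=13, C=6): 1 row → D = 320 ✓
(A=3, C=18): 1 row → D = 316 ✓
(A=13, C=3): 1 row → D = 320 ✓
(A=13, C=5): 2 rows → D takes values {307, 318} — violation
(A=7, C=5): 1 row → D = 311 ✓
Two rows agree on AC but differ on D, so AC -> D does not hold.

No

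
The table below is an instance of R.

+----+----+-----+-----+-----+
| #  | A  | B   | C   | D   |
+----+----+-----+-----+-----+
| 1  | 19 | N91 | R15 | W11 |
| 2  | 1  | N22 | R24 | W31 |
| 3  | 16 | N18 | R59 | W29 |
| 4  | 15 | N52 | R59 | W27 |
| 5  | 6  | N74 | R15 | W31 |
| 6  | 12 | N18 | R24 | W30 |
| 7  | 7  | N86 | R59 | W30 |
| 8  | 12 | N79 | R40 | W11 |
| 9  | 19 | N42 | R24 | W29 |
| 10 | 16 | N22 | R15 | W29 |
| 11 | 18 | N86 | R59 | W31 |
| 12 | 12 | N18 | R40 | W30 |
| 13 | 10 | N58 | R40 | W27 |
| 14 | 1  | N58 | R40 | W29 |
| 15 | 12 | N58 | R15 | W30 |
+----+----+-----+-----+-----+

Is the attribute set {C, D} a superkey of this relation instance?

All 15 rows have distinct {C, D} values, so {C, D} → (all attributes) holds and {C, D} is a superkey.

Yes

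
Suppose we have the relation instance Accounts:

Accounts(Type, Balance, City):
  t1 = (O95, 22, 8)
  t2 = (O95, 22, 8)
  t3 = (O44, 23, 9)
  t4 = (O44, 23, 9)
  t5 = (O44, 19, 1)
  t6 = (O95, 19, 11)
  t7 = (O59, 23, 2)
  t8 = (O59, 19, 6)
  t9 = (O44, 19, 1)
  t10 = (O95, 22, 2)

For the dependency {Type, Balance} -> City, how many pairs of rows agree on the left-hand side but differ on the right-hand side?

(Type=O95, Balance=22): violating pairs (1,10), (2,10) — 2 pairs.
(Type=O44, Balance=23): all 2 rows agree on City — 0 pairs.
(Type=O44, Balance=19): all 2 rows agree on City — 0 pairs.

2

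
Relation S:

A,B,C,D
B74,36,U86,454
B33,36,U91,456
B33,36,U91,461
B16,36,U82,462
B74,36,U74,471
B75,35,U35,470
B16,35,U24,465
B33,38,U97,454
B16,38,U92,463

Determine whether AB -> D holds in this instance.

No

(A=B74, B=36): 2 rows → D takes values {454, 471} — violation
(A=B33, B=36): 2 rows → D takes values {456, 461} — violation
(A=B16, B=36): 1 row → D = 462 ✓
(A=B75, B=35): 1 row → D = 470 ✓
(A=B16, B=35): 1 row → D = 465 ✓
(A=B33, B=38): 1 row → D = 454 ✓
(A=B16, B=38): 1 row → D = 463 ✓
Two rows agree on AB but differ on D, so AB -> D does not hold.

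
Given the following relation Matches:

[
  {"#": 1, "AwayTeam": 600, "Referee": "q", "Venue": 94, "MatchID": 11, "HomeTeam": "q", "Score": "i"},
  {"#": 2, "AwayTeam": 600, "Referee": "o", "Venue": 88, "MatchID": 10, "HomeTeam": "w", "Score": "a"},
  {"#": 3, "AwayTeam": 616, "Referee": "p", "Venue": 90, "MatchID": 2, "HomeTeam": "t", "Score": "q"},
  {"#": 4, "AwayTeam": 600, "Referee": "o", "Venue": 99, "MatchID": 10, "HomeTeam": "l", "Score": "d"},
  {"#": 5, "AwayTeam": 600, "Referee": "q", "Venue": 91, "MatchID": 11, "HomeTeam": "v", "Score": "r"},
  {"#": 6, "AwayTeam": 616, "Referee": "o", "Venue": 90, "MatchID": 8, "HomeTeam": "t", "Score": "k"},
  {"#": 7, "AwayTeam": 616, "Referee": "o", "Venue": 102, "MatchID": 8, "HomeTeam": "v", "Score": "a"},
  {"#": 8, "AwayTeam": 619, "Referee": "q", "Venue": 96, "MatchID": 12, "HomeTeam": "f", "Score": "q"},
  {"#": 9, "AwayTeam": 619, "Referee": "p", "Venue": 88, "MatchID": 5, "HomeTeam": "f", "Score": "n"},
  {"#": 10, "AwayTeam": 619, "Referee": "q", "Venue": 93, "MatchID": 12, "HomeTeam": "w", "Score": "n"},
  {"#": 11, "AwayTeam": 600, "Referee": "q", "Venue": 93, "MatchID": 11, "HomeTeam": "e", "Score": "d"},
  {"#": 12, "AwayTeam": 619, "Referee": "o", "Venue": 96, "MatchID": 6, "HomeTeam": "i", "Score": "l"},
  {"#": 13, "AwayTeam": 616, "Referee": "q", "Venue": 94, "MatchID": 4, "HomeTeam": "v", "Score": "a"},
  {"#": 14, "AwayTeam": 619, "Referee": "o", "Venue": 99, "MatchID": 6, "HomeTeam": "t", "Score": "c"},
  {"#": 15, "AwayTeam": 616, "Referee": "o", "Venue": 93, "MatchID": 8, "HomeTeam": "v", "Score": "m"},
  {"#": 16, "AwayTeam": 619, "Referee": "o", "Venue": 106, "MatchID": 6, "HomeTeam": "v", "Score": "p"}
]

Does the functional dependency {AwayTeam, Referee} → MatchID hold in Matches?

Yes

(AwayTeam=600, Referee=q): rows 1, 5, 11 → MatchID = 11, 11, 11 ✓
(AwayTeam=600, Referee=o): rows 2, 4 → MatchID = 10, 10 ✓
(AwayTeam=616, Referee=p): row 3 → MatchID = 2 ✓
(AwayTeam=616, Referee=o): rows 6, 7, 15 → MatchID = 8, 8, 8 ✓
(AwayTeam=619, Referee=q): rows 8, 10 → MatchID = 12, 12 ✓
(AwayTeam=619, Referee=p): row 9 → MatchID = 5 ✓
(AwayTeam=619, Referee=o): rows 12, 14, 16 → MatchID = 6, 6, 6 ✓
(AwayTeam=616, Referee=q): row 13 → MatchID = 4 ✓
Every {AwayTeam, Referee} value is associated with a single MatchID value, so {AwayTeam, Referee} → MatchID holds.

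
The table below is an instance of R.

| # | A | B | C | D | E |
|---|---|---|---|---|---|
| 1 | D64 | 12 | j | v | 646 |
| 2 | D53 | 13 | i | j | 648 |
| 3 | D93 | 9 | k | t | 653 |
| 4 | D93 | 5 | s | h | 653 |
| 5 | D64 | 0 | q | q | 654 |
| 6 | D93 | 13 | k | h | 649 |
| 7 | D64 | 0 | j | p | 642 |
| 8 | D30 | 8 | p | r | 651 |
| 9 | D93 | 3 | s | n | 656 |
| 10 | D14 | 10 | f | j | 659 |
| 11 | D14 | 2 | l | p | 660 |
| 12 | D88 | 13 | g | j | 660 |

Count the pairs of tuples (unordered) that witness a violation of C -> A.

C=j: all 2 rows agree on A — 0 pairs.
C=k: all 2 rows agree on A — 0 pairs.
C=s: all 2 rows agree on A — 0 pairs.

0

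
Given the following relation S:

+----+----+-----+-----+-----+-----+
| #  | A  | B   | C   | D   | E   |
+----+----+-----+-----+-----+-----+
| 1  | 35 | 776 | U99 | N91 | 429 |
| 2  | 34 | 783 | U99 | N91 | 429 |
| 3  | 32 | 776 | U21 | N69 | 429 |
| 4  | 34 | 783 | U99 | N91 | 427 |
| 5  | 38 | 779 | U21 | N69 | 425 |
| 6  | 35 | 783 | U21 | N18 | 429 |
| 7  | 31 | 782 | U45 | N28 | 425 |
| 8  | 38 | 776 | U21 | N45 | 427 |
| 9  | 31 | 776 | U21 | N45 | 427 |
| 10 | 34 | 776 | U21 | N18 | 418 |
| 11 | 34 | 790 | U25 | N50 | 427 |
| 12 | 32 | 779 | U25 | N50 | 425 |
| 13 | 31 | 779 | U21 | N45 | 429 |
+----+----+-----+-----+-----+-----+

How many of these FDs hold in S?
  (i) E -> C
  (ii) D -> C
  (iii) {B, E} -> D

1

(i) E -> C: E=429: rows 1, 2, 3, 6, 13 → C takes values {U99, U21} — violation; E=427: rows 4, 8, 9, 11 → C takes values {U99, U21, U25} — violation; E=425: rows 5, 7, 12 → C takes values {U21, U45, U25} — violation — fails.
(ii) D -> C: every LHS value maps to a single RHS value — holds.
(iii) {B, E} -> D: (B=776, E=429): rows 1, 3 → D takes values {N91, N69} — violation; (B=783, E=429): rows 2, 6 → D takes values {N91, N18} — violation; (B=779, E=425): rows 5, 12 → D takes values {N69, N50} — violation — fails.
1 of the 3 dependencies holds.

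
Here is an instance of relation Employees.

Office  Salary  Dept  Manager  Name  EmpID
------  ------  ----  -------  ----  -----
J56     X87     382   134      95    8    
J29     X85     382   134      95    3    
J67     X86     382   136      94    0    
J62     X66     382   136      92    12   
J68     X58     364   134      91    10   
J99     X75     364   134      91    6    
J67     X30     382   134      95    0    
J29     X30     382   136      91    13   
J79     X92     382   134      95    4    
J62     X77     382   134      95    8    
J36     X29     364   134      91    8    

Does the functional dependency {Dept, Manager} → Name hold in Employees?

(Dept=382, Manager=134): 5 rows → Name = 95, 95, 95, 95, 95 ✓
(Dept=382, Manager=136): 3 rows → Name takes values {94, 92, 91} — violation
(Dept=364, Manager=134): 3 rows → Name = 91, 91, 91 ✓
Two rows agree on {Dept, Manager} but differ on Name, so {Dept, Manager} → Name does not hold.

No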